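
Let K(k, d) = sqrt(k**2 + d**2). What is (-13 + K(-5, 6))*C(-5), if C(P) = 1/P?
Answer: 13/5 - sqrt(61)/5 ≈ 1.0380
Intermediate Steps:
K(k, d) = sqrt(d**2 + k**2)
(-13 + K(-5, 6))*C(-5) = (-13 + sqrt(6**2 + (-5)**2))/(-5) = (-13 + sqrt(36 + 25))*(-1/5) = (-13 + sqrt(61))*(-1/5) = 13/5 - sqrt(61)/5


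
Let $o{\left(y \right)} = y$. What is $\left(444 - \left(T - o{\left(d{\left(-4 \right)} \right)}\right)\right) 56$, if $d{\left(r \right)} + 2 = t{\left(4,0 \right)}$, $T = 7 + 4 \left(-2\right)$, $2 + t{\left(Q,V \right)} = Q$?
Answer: $24920$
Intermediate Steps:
$t{\left(Q,V \right)} = -2 + Q$
$T = -1$ ($T = 7 - 8 = -1$)
$d{\left(r \right)} = 0$ ($d{\left(r \right)} = -2 + \left(-2 + 4\right) = -2 + 2 = 0$)
$\left(444 - \left(T - o{\left(d{\left(-4 \right)} \right)}\right)\right) 56 = \left(444 + \left(0 - -1\right)\right) 56 = \left(444 + \left(0 + 1\right)\right) 56 = \left(444 + 1\right) 56 = 445 \cdot 56 = 24920$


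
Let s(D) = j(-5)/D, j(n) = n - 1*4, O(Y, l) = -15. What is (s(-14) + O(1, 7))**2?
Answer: 40401/196 ≈ 206.13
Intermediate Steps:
j(n) = -4 + n (j(n) = n - 4 = -4 + n)
s(D) = -9/D (s(D) = (-4 - 5)/D = -9/D)
(s(-14) + O(1, 7))**2 = (-9/(-14) - 15)**2 = (-9*(-1/14) - 15)**2 = (9/14 - 15)**2 = (-201/14)**2 = 40401/196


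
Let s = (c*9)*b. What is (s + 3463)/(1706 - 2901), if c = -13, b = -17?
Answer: -5452/1195 ≈ -4.5623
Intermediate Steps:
s = 1989 (s = -13*9*(-17) = -117*(-17) = 1989)
(s + 3463)/(1706 - 2901) = (1989 + 3463)/(1706 - 2901) = 5452/(-1195) = 5452*(-1/1195) = -5452/1195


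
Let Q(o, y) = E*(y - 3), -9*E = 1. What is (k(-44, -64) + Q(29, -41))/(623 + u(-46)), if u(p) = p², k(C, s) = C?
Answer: -32/2241 ≈ -0.014279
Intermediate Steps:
E = -⅑ (E = -⅑*1 = -⅑ ≈ -0.11111)
Q(o, y) = ⅓ - y/9 (Q(o, y) = -(y - 3)/9 = -(-3 + y)/9 = ⅓ - y/9)
(k(-44, -64) + Q(29, -41))/(623 + u(-46)) = (-44 + (⅓ - ⅑*(-41)))/(623 + (-46)²) = (-44 + (⅓ + 41/9))/(623 + 2116) = (-44 + 44/9)/2739 = -352/9*1/2739 = -32/2241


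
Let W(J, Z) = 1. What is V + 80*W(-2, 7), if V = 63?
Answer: 143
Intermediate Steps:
V + 80*W(-2, 7) = 63 + 80*1 = 63 + 80 = 143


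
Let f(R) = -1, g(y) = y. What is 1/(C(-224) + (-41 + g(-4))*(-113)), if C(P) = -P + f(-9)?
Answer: 1/5308 ≈ 0.00018839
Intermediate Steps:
C(P) = -1 - P (C(P) = -P - 1 = -1 - P)
1/(C(-224) + (-41 + g(-4))*(-113)) = 1/((-1 - 1*(-224)) + (-41 - 4)*(-113)) = 1/((-1 + 224) - 45*(-113)) = 1/(223 + 5085) = 1/5308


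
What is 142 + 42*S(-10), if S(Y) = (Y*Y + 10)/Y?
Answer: -320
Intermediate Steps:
S(Y) = (10 + Y²)/Y (S(Y) = (Y² + 10)/Y = (10 + Y²)/Y)
142 + 42*S(-10) = 142 + 42*(-10 + 10/(-10)) = 142 + 42*(-10 + 10*(-⅒)) = 142 + 42*(-10 - 1) = 142 + 42*(-11) = 142 - 462 = -320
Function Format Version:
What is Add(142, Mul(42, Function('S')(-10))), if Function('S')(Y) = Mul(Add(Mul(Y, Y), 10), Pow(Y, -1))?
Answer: -320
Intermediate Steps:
Function('S')(Y) = Mul(Pow(Y, -1), Add(10, Pow(Y, 2))) (Function('S')(Y) = Mul(Add(Pow(Y, 2), 10), Pow(Y, -1)) = Mul(Add(10, Pow(Y, 2)), Pow(Y, -1)) = Mul(Pow(Y, -1), Add(10, Pow(Y, 2))))
Add(142, Mul(42, Function('S')(-10))) = Add(142, Mul(42, Add(-10, Mul(10, Pow(-10, -1))))) = Add(142, Mul(42, Add(-10, Mul(10, Rational(-1, 10))))) = Add(142, Mul(42, Add(-10, -1))) = Add(142, Mul(42, -11)) = Add(142, -462) = -320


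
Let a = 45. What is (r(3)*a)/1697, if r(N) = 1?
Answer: 45/1697 ≈ 0.026517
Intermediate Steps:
(r(3)*a)/1697 = (1*45)/1697 = 45*(1/1697) = 45/1697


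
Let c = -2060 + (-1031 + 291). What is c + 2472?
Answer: -328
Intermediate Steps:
c = -2800 (c = -2060 - 740 = -2800)
c + 2472 = -2800 + 2472 = -328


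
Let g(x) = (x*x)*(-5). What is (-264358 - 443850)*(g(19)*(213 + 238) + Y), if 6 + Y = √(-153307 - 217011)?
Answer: 576524512688 - 708208*I*√370318 ≈ 5.7652e+11 - 4.3097e+8*I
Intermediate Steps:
g(x) = -5*x² (g(x) = x²*(-5) = -5*x²)
Y = -6 + I*√370318 (Y = -6 + √(-153307 - 217011) = -6 + √(-370318) = -6 + I*√370318 ≈ -6.0 + 608.54*I)
(-264358 - 443850)*(g(19)*(213 + 238) + Y) = (-264358 - 443850)*((-5*19²)*(213 + 238) + (-6 + I*√370318)) = -708208*(-5*361*451 + (-6 + I*√370318)) = -708208*(-1805*451 + (-6 + I*√370318)) = -708208*(-814055 + (-6 + I*√370318)) = -708208*(-814061 + I*√370318) = 576524512688 - 708208*I*√370318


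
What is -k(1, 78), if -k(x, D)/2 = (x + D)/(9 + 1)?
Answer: 79/5 ≈ 15.800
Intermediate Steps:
k(x, D) = -D/5 - x/5 (k(x, D) = -2*(x + D)/(9 + 1) = -2*(D + x)/10 = -2*(D/10 + x/10) = -D/5 - x/5)
-k(1, 78) = -(-⅕*78 - ⅕*1) = -(-78/5 - ⅕) = -1*(-79/5) = 79/5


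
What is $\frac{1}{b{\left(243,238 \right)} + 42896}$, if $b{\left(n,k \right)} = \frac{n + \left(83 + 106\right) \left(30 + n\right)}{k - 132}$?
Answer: $\frac{53}{2299408} \approx 2.3049 \cdot 10^{-5}$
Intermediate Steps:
$b{\left(n,k \right)} = \frac{5670 + 190 n}{-132 + k}$ ($b{\left(n,k \right)} = \frac{n + 189 \left(30 + n\right)}{-132 + k} = \frac{n + \left(5670 + 189 n\right)}{-132 + k} = \frac{5670 + 190 n}{-132 + k}$)
$\frac{1}{b{\left(243,238 \right)} + 42896} = \frac{1}{\frac{10 \left(567 + 19 \cdot 243\right)}{-132 + 238} + 42896} = \frac{1}{\frac{10 \left(567 + 4617\right)}{106} + 42896} = \frac{1}{10 \cdot \frac{1}{106} \cdot 5184 + 42896} = \frac{1}{\frac{25920}{53} + 42896} = \frac{1}{\frac{2299408}{53}} = \frac{53}{2299408}$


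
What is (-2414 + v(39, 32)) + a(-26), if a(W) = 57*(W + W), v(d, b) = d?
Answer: -5339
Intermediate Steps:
a(W) = 114*W (a(W) = 57*(2*W) = 114*W)
(-2414 + v(39, 32)) + a(-26) = (-2414 + 39) + 114*(-26) = -2375 - 2964 = -5339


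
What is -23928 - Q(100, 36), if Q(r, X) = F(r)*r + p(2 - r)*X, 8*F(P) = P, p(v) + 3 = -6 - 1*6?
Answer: -24638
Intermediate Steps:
p(v) = -15 (p(v) = -3 + (-6 - 1*6) = -3 + (-6 - 6) = -3 - 12 = -15)
F(P) = P/8
Q(r, X) = -15*X + r**2/8 (Q(r, X) = (r/8)*r - 15*X = r**2/8 - 15*X = -15*X + r**2/8)
-23928 - Q(100, 36) = -23928 - (-15*36 + (1/8)*100**2) = -23928 - (-540 + (1/8)*10000) = -23928 - (-540 + 1250) = -23928 - 1*710 = -23928 - 710 = -24638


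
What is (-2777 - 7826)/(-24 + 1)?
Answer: 461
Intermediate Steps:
(-2777 - 7826)/(-24 + 1) = -10603/(-23) = -10603*(-1/23) = 461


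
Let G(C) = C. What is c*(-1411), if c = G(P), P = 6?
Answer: -8466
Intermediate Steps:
c = 6
c*(-1411) = 6*(-1411) = -8466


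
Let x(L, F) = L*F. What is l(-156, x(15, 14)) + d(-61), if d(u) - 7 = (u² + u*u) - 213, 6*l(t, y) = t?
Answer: 7210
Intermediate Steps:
x(L, F) = F*L
l(t, y) = t/6
d(u) = -206 + 2*u² (d(u) = 7 + ((u² + u*u) - 213) = 7 + ((u² + u²) - 213) = 7 + (2*u² - 213) = 7 + (-213 + 2*u²) = -206 + 2*u²)
l(-156, x(15, 14)) + d(-61) = (⅙)*(-156) + (-206 + 2*(-61)²) = -26 + (-206 + 2*3721) = -26 + (-206 + 7442) = -26 + 7236 = 7210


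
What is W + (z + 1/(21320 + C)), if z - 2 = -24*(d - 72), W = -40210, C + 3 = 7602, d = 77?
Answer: -1166245431/28919 ≈ -40328.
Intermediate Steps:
C = 7599 (C = -3 + 7602 = 7599)
z = -118 (z = 2 - 24*(77 - 72) = 2 - 24*5 = 2 - 120 = -118)
W + (z + 1/(21320 + C)) = -40210 + (-118 + 1/(21320 + 7599)) = -40210 + (-118 + 1/28919) = -40210 - 3412441/28919 = -1166245431/28919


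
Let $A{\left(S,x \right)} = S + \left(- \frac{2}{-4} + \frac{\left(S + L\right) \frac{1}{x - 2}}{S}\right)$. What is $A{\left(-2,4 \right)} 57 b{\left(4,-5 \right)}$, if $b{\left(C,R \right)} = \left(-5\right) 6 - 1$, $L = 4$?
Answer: $3534$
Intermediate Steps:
$b{\left(C,R \right)} = -31$ ($b{\left(C,R \right)} = -30 - 1 = -31$)
$A{\left(S,x \right)} = \frac{1}{2} + S + \frac{4 + S}{S \left(-2 + x\right)}$ ($A{\left(S,x \right)} = S + \left(- \frac{2}{-4} + \frac{\left(S + 4\right) \frac{1}{x - 2}}{S}\right) = S + \left(\left(-2\right) \left(- \frac{1}{4}\right) + \frac{\left(4 + S\right) \frac{1}{-2 + x}}{S}\right) = S + \left(\frac{1}{2} + \frac{\frac{1}{-2 + x} \left(4 + S\right)}{S}\right) = S + \left(\frac{1}{2} + \frac{4 + S}{S \left(-2 + x\right)}\right) = \frac{1}{2} + S + \frac{4 + S}{S \left(-2 + x\right)}$)
$A{\left(-2,4 \right)} 57 b{\left(4,-5 \right)} = \frac{4 - 2 \left(-2\right)^{2} + 4 \left(-2\right)^{2} + \frac{1}{2} \left(-2\right) 4}{\left(-2\right) \left(-2 + 4\right)} 57 \left(-31\right) = - \frac{4 - 8 + 4 \cdot 4 - 4}{2 \cdot 2} \cdot 57 \left(-31\right) = \left(- \frac{1}{2}\right) \frac{1}{2} \left(4 - 8 + 16 - 4\right) 57 \left(-31\right) = \left(- \frac{1}{2}\right) \frac{1}{2} \cdot 8 \cdot 57 \left(-31\right) = \left(-2\right) 57 \left(-31\right) = \left(-114\right) \left(-31\right) = 3534$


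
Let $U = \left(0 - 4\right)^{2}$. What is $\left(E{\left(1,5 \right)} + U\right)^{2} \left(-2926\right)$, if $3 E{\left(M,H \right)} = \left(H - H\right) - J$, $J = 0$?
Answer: $-749056$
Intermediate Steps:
$U = 16$ ($U = \left(-4\right)^{2} = 16$)
$E{\left(M,H \right)} = 0$ ($E{\left(M,H \right)} = \frac{\left(H - H\right) - 0}{3} = \frac{0 + 0}{3} = \frac{1}{3} \cdot 0 = 0$)
$\left(E{\left(1,5 \right)} + U\right)^{2} \left(-2926\right) = \left(0 + 16\right)^{2} \left(-2926\right) = 16^{2} \left(-2926\right) = 256 \left(-2926\right) = -749056$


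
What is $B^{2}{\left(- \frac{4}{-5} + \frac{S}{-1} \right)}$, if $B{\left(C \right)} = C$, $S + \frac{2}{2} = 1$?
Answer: $\frac{16}{25} \approx 0.64$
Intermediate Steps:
$S = 0$ ($S = -1 + 1 = 0$)
$B^{2}{\left(- \frac{4}{-5} + \frac{S}{-1} \right)} = \left(- \frac{4}{-5} + \frac{0}{-1}\right)^{2} = \left(\left(-4\right) \left(- \frac{1}{5}\right) + 0 \left(-1\right)\right)^{2} = \left(\frac{4}{5} + 0\right)^{2} = \left(\frac{4}{5}\right)^{2} = \frac{16}{25}$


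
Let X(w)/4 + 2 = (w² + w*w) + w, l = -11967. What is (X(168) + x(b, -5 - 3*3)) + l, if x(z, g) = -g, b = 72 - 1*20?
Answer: 214503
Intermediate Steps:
b = 52 (b = 72 - 20 = 52)
X(w) = -8 + 4*w + 8*w² (X(w) = -8 + 4*((w² + w*w) + w) = -8 + 4*((w² + w²) + w) = -8 + 4*(2*w² + w) = -8 + 4*(w + 2*w²) = -8 + (4*w + 8*w²) = -8 + 4*w + 8*w²)
(X(168) + x(b, -5 - 3*3)) + l = ((-8 + 4*168 + 8*168²) - (-5 - 3*3)) - 11967 = ((-8 + 672 + 8*28224) - (-5 - 9)) - 11967 = ((-8 + 672 + 225792) - 1*(-14)) - 11967 = (226456 + 14) - 11967 = 226470 - 11967 = 214503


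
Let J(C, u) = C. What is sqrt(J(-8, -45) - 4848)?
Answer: 2*I*sqrt(1214) ≈ 69.685*I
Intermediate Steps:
sqrt(J(-8, -45) - 4848) = sqrt(-8 - 4848) = sqrt(-4856) = 2*I*sqrt(1214)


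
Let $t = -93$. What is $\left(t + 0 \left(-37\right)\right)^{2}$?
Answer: $8649$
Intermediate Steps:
$\left(t + 0 \left(-37\right)\right)^{2} = \left(-93 + 0 \left(-37\right)\right)^{2} = \left(-93 + 0\right)^{2} = \left(-93\right)^{2} = 8649$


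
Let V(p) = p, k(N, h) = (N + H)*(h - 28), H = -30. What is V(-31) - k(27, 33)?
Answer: -16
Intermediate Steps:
k(N, h) = (-30 + N)*(-28 + h) (k(N, h) = (N - 30)*(h - 28) = (-30 + N)*(-28 + h))
V(-31) - k(27, 33) = -31 - (840 - 30*33 - 28*27 + 27*33) = -31 - (840 - 990 - 756 + 891) = -31 - 1*(-15) = -31 + 15 = -16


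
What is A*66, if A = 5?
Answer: 330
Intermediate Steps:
A*66 = 5*66 = 330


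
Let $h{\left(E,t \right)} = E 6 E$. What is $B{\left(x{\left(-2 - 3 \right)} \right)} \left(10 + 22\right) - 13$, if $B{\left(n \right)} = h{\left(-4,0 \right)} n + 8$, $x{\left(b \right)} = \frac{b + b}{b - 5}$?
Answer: $3315$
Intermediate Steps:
$h{\left(E,t \right)} = 6 E^{2}$ ($h{\left(E,t \right)} = 6 E E = 6 E^{2}$)
$x{\left(b \right)} = \frac{2 b}{-5 + b}$
$B{\left(n \right)} = 8 + 96 n$ ($B{\left(n \right)} = 6 \left(-4\right)^{2} n + 8 = 6 \cdot 16 n + 8 = 96 n + 8 = 8 + 96 n$)
$B{\left(x{\left(-2 - 3 \right)} \right)} \left(10 + 22\right) - 13 = \left(8 + 96 \frac{2 \left(-2 - 3\right)}{-5 - 5}\right) \left(10 + 22\right) - 13 = \left(8 + 96 \cdot 2 \left(-5\right) \frac{1}{-5 - 5}\right) 32 - 13 = \left(8 + 96 \cdot 2 \left(-5\right) \frac{1}{-10}\right) 32 - 13 = \left(8 + 96 \cdot 2 \left(-5\right) \left(- \frac{1}{10}\right)\right) 32 - 13 = \left(8 + 96 \cdot 1\right) 32 - 13 = \left(8 + 96\right) 32 - 13 = 104 \cdot 32 - 13 = 3328 - 13 = 3315$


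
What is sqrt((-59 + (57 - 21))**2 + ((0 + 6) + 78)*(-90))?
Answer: I*sqrt(7031) ≈ 83.851*I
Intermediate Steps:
sqrt((-59 + (57 - 21))**2 + ((0 + 6) + 78)*(-90)) = sqrt((-59 + 36)**2 + (6 + 78)*(-90)) = sqrt((-23)**2 + 84*(-90)) = sqrt(529 - 7560) = sqrt(-7031) = I*sqrt(7031)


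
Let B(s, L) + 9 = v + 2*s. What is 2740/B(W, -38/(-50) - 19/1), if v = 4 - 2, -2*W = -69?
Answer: 1370/31 ≈ 44.194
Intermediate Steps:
W = 69/2 (W = -½*(-69) = 69/2 ≈ 34.500)
v = 2
B(s, L) = -7 + 2*s (B(s, L) = -9 + (2 + 2*s) = -7 + 2*s)
2740/B(W, -38/(-50) - 19/1) = 2740/(-7 + 2*(69/2)) = 2740/(-7 + 69) = 2740/62 = 2740*(1/62) = 1370/31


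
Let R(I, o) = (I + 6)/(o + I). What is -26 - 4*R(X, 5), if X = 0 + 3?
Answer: -61/2 ≈ -30.500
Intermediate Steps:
X = 3
R(I, o) = (6 + I)/(I + o)
-26 - 4*R(X, 5) = -26 - 4*(6 + 3)/(3 + 5) = -26 - 4*9/8 = -26 - 9/2 = -61/2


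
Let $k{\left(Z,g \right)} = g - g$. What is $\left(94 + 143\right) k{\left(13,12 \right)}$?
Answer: $0$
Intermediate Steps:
$k{\left(Z,g \right)} = 0$
$\left(94 + 143\right) k{\left(13,12 \right)} = \left(94 + 143\right) 0 = 237 \cdot 0 = 0$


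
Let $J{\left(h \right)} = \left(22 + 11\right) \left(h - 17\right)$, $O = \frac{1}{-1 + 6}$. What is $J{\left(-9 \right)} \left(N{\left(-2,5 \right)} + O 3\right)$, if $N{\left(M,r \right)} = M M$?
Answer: $- \frac{19734}{5} \approx -3946.8$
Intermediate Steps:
$N{\left(M,r \right)} = M^{2}$
$O = \frac{1}{5} \approx 0.2$
$J{\left(h \right)} = -561 + 33 h$ ($J{\left(h \right)} = 33 \left(-17 + h\right) = -561 + 33 h$)
$J{\left(-9 \right)} \left(N{\left(-2,5 \right)} + O 3\right) = \left(-561 + 33 \left(-9\right)\right) \left(\left(-2\right)^{2} + \frac{1}{5} \cdot 3\right) = \left(-561 - 297\right) \left(4 + \frac{3}{5}\right) = \left(-858\right) \frac{23}{5} = - \frac{19734}{5}$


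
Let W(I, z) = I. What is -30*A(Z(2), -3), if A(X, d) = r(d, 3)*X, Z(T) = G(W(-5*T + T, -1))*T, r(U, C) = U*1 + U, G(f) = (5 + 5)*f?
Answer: -28800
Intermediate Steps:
G(f) = 10*f
r(U, C) = 2*U (r(U, C) = U + U = 2*U)
Z(T) = -40*T² (Z(T) = (10*(-5*T + T))*T = (10*(-4*T))*T = (-40*T)*T = -40*T²)
A(X, d) = 2*X*d (A(X, d) = (2*d)*X = 2*X*d)
-30*A(Z(2), -3) = -60*(-40*2²)*(-3) = -60*(-40*4)*(-3) = -60*(-160)*(-3) = -30*960 = -28800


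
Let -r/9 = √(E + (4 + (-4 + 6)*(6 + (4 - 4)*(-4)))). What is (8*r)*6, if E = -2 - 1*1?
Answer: -432*√13 ≈ -1557.6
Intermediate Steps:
E = -3 (E = -2 - 1 = -3)
r = -9*√13 (r = -9*√(-3 + (4 + (-4 + 6)*(6 + (4 - 4)*(-4)))) = -9*√(-3 + (4 + 2*(6 + 0*(-4)))) = -9*√(-3 + (4 + 2*(6 + 0))) = -9*√(-3 + (4 + 2*6)) = -9*√(-3 + (4 + 12)) = -9*√(-3 + 16) = -9*√13 ≈ -32.450)
(8*r)*6 = (8*(-9*√13))*6 = -72*√13*6 = -432*√13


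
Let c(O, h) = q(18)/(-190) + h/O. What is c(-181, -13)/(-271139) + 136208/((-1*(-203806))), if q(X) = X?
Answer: 1754237015142/2624838364115 ≈ 0.66832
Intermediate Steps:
c(O, h) = -9/95 + h/O (c(O, h) = 18/(-190) + h/O = 18*(-1/190) + h/O = -9/95 + h/O)
c(-181, -13)/(-271139) + 136208/((-1*(-203806))) = (-9/95 - 13/(-181))/(-271139) + 136208/((-1*(-203806))) = (-9/95 - 13*(-1/181))*(-1/271139) + 136208/203806 = (-9/95 + 13/181)*(-1/271139) + 136208*(1/203806) = -394/17195*(-1/271139) + 68104/101903 = 394/4662235105 + 68104/101903 = 1754237015142/2624838364115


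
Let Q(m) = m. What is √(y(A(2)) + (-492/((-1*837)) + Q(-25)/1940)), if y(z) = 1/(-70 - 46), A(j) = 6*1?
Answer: √155030365430/523218 ≈ 0.75253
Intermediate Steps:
A(j) = 6
y(z) = -1/116 (y(z) = 1/(-116) = -1/116)
√(y(A(2)) + (-492/((-1*837)) + Q(-25)/1940)) = √(-1/116 + (-492/((-1*837)) - 25/1940)) = √(-1/116 + (-492/(-837) - 25*1/1940)) = √(-1/116 + (-492*(-1/837) - 5/388)) = √(-1/116 + (164/279 - 5/388)) = √(-1/116 + 62237/108252) = √(888905/1569654) = √155030365430/523218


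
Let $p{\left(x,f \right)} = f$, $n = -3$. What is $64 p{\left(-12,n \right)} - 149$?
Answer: $-341$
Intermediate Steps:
$64 p{\left(-12,n \right)} - 149 = 64 \left(-3\right) - 149 = -192 - 149 = -341$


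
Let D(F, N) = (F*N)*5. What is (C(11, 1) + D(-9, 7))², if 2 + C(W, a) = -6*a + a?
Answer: 103684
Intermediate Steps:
C(W, a) = -2 - 5*a (C(W, a) = -2 + (-6*a + a) = -2 - 5*a)
D(F, N) = 5*F*N
(C(11, 1) + D(-9, 7))² = ((-2 - 5*1) + 5*(-9)*7)² = ((-2 - 5) - 315)² = (-7 - 315)² = (-322)² = 103684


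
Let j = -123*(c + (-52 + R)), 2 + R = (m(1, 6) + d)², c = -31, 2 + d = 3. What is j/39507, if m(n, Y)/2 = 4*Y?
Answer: -94956/13169 ≈ -7.2106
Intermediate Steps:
m(n, Y) = 8*Y (m(n, Y) = 2*(4*Y) = 8*Y)
d = 1 (d = -2 + 3 = 1)
R = 2399 (R = -2 + (8*6 + 1)² = -2 + (48 + 1)² = -2 + 49² = -2 + 2401 = 2399)
j = -284868 (j = -123*(-31 + (-52 + 2399)) = -123*(-31 + 2347) = -123*2316 = -284868)
j/39507 = -284868/39507 = -284868*1/39507 = -94956/13169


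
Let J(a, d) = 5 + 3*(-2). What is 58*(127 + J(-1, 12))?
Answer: 7308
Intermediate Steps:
J(a, d) = -1 (J(a, d) = 5 - 6 = -1)
58*(127 + J(-1, 12)) = 58*(127 - 1) = 58*126 = 7308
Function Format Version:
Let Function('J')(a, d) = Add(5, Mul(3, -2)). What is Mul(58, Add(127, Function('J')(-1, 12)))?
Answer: 7308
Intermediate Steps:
Function('J')(a, d) = -1 (Function('J')(a, d) = Add(5, -6) = -1)
Mul(58, Add(127, Function('J')(-1, 12))) = Mul(58, Add(127, -1)) = Mul(58, 126) = 7308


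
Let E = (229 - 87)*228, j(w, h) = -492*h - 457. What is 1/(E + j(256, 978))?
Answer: -1/449257 ≈ -2.2259e-6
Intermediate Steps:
j(w, h) = -457 - 492*h
E = 32376 (E = 142*228 = 32376)
1/(E + j(256, 978)) = 1/(32376 + (-457 - 492*978)) = 1/(32376 + (-457 - 481176)) = 1/(32376 - 481633) = 1/(-449257) = -1/449257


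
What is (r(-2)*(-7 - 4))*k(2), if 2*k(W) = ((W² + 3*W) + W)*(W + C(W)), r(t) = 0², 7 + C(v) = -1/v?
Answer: 0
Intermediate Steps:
C(v) = -7 - 1/v
r(t) = 0
k(W) = (W² + 4*W)*(-7 + W - 1/W)/2 (k(W) = (((W² + 3*W) + W)*(W + (-7 - 1/W)))/2 = ((W² + 4*W)*(-7 + W - 1/W))/2 = (W² + 4*W)*(-7 + W - 1/W)/2)
(r(-2)*(-7 - 4))*k(2) = (0*(-7 - 4))*(-2 + (½)*2³ - 29/2*2 - 3/2*2²) = (0*(-11))*(-2 + (½)*8 - 29 - 3/2*4) = 0*(-2 + 4 - 29 - 6) = 0*(-33) = 0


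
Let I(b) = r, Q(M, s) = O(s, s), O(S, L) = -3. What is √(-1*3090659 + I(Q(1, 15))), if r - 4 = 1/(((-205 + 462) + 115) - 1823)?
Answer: I*√6507068129106/1451 ≈ 1758.0*I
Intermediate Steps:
Q(M, s) = -3
r = 5803/1451 (r = 4 + 1/(((-205 + 462) + 115) - 1823) = 4 + 1/((257 + 115) - 1823) = 4 + 1/(372 - 1823) = 4 + 1/(-1451) = 4 - 1/1451 = 5803/1451 ≈ 3.9993)
I(b) = 5803/1451
√(-1*3090659 + I(Q(1, 15))) = √(-1*3090659 + 5803/1451) = √(-3090659 + 5803/1451) = √(-4484540406/1451) = I*√6507068129106/1451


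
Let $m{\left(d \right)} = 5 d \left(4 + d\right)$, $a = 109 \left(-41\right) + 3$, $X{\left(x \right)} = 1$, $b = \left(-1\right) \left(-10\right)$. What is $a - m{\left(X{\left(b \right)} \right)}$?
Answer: $-4491$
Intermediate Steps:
$b = 10$
$a = -4466$ ($a = -4469 + 3 = -4466$)
$m{\left(d \right)} = 5 d \left(4 + d\right)$
$a - m{\left(X{\left(b \right)} \right)} = -4466 - 5 \cdot 1 \left(4 + 1\right) = -4466 - 5 \cdot 1 \cdot 5 = -4466 - 25 = -4491$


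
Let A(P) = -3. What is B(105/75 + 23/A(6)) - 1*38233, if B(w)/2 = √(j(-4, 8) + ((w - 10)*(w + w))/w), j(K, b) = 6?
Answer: -38233 + 2*I*√5970/15 ≈ -38233.0 + 10.302*I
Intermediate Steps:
B(w) = 2*√(-14 + 2*w) (B(w) = 2*√(6 + ((w - 10)*(w + w))/w) = 2*√(6 + ((-10 + w)*(2*w))/w) = 2*√(6 + (2*w*(-10 + w))/w) = 2*√(6 + (-20 + 2*w)) = 2*√(-14 + 2*w))
B(105/75 + 23/A(6)) - 1*38233 = 2*√(-14 + 2*(105/75 + 23/(-3))) - 1*38233 = 2*√(-14 + 2*(105*(1/75) + 23*(-⅓))) - 38233 = 2*√(-14 + 2*(7/5 - 23/3)) - 38233 = 2*√(-14 + 2*(-94/15)) - 38233 = 2*√(-14 - 188/15) - 38233 = 2*√(-398/15) - 38233 = 2*(I*√5970/15) - 38233 = 2*I*√5970/15 - 38233 = -38233 + 2*I*√5970/15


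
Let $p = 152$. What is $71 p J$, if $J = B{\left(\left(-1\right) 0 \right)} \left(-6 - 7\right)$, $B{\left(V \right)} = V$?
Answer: $0$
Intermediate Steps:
$J = 0$ ($J = \left(-1\right) 0 \left(-6 - 7\right) = 0 \left(-13\right) = 0$)
$71 p J = 71 \cdot 152 \cdot 0 = 10792 \cdot 0 = 0$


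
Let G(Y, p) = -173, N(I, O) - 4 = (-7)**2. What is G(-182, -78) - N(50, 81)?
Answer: -226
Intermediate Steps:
N(I, O) = 53 (N(I, O) = 4 + (-7)**2 = 4 + 49 = 53)
G(-182, -78) - N(50, 81) = -173 - 1*53 = -173 - 53 = -226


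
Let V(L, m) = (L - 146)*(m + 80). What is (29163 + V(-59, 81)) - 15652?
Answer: -19494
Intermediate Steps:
V(L, m) = (-146 + L)*(80 + m)
(29163 + V(-59, 81)) - 15652 = (29163 + (-11680 - 146*81 + 80*(-59) - 59*81)) - 15652 = (29163 + (-11680 - 11826 - 4720 - 4779)) - 15652 = (29163 - 33005) - 15652 = -3842 - 15652 = -19494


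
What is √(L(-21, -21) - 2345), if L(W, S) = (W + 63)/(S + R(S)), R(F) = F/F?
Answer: 7*I*√4790/10 ≈ 48.447*I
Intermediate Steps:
R(F) = 1
L(W, S) = (63 + W)/(1 + S) (L(W, S) = (W + 63)/(S + 1) = (63 + W)/(1 + S))
√(L(-21, -21) - 2345) = √((63 - 21)/(1 - 21) - 2345) = √(42/(-20) - 2345) = √(-1/20*42 - 2345) = √(-21/10 - 2345) = √(-23471/10) = 7*I*√4790/10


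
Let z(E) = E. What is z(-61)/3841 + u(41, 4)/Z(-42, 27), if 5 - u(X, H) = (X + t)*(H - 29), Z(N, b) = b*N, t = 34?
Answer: -3645127/2177847 ≈ -1.6737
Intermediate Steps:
Z(N, b) = N*b
u(X, H) = 5 - (-29 + H)*(34 + X) (u(X, H) = 5 - (X + 34)*(H - 29) = 5 - (34 + X)*(-29 + H) = 5 - (-29 + H)*(34 + X))
z(-61)/3841 + u(41, 4)/Z(-42, 27) = -61/3841 + (991 - 34*4 + 29*41 - 1*4*41)/((-42*27)) = -61*1/3841 + (991 - 136 + 1189 - 164)/(-1134) = -61/3841 + 1880*(-1/1134) = -61/3841 - 940/567 = -3645127/2177847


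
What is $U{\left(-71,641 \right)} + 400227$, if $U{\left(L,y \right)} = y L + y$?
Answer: $355357$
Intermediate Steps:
$U{\left(L,y \right)} = y + L y$ ($U{\left(L,y \right)} = L y + y = y + L y$)
$U{\left(-71,641 \right)} + 400227 = 641 \left(1 - 71\right) + 400227 = 641 \left(-70\right) + 400227 = -44870 + 400227 = 355357$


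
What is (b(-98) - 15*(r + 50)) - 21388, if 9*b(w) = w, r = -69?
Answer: -190025/9 ≈ -21114.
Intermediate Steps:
b(w) = w/9
(b(-98) - 15*(r + 50)) - 21388 = ((1/9)*(-98) - 15*(-69 + 50)) - 21388 = (-98/9 - 15*(-19)) - 21388 = (-98/9 + 285) - 21388 = 2467/9 - 21388 = -190025/9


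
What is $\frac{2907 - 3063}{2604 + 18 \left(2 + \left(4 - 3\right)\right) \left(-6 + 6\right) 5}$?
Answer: $- \frac{13}{217} \approx -0.059908$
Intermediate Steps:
$\frac{2907 - 3063}{2604 + 18 \left(2 + \left(4 - 3\right)\right) \left(-6 + 6\right) 5} = - \frac{156}{2604 + 18 \left(2 + \left(4 - 3\right)\right) 0 \cdot 5} = - \frac{156}{2604 + 18 \left(2 + 1\right) 0 \cdot 5} = - \frac{156}{2604 + 18 \cdot 3 \cdot 0 \cdot 5} = - \frac{156}{2604 + 18 \cdot 0 \cdot 5} = - \frac{156}{2604 + 0 \cdot 5} = - \frac{156}{2604 + 0} = - \frac{156}{2604} = \left(-156\right) \frac{1}{2604} = - \frac{13}{217}$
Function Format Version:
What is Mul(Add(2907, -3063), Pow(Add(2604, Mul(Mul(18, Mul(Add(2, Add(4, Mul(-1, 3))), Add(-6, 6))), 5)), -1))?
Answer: Rational(-13, 217) ≈ -0.059908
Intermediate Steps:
Mul(Add(2907, -3063), Pow(Add(2604, Mul(Mul(18, Mul(Add(2, Add(4, Mul(-1, 3))), Add(-6, 6))), 5)), -1)) = Mul(-156, Pow(Add(2604, Mul(Mul(18, Mul(Add(2, Add(4, -3)), 0)), 5)), -1)) = Mul(-156, Pow(Add(2604, Mul(Mul(18, Mul(Add(2, 1), 0)), 5)), -1)) = Mul(-156, Pow(Add(2604, Mul(Mul(18, Mul(3, 0)), 5)), -1)) = Mul(-156, Pow(Add(2604, Mul(Mul(18, 0), 5)), -1)) = Mul(-156, Pow(Add(2604, Mul(0, 5)), -1)) = Mul(-156, Pow(Add(2604, 0), -1)) = Mul(-156, Pow(2604, -1)) = Mul(-156, Rational(1, 2604)) = Rational(-13, 217)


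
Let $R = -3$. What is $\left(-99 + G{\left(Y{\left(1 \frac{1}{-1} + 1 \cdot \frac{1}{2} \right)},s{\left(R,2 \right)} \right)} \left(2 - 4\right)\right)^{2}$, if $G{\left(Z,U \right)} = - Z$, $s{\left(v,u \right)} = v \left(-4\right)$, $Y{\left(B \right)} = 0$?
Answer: $9801$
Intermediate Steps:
$s{\left(v,u \right)} = - 4 v$
$\left(-99 + G{\left(Y{\left(1 \frac{1}{-1} + 1 \cdot \frac{1}{2} \right)},s{\left(R,2 \right)} \right)} \left(2 - 4\right)\right)^{2} = \left(-99 + \left(-1\right) 0 \left(2 - 4\right)\right)^{2} = \left(-99 + 0 \left(-2\right)\right)^{2} = \left(-99 + 0\right)^{2} = \left(-99\right)^{2} = 9801$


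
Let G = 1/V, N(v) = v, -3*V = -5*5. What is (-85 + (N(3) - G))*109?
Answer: -223777/25 ≈ -8951.1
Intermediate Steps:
V = 25/3 (V = -(-5)*5/3 = -⅓*(-25) = 25/3 ≈ 8.3333)
G = 3/25 (G = 1/(25/3) = 3/25 ≈ 0.12000)
(-85 + (N(3) - G))*109 = (-85 + (3 - 1*3/25))*109 = (-85 + (3 - 3/25))*109 = (-85 + 72/25)*109 = -2053/25*109 = -223777/25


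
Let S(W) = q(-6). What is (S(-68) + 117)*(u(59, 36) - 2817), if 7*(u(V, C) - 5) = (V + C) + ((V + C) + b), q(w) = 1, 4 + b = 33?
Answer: -2296870/7 ≈ -3.2812e+5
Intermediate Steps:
b = 29 (b = -4 + 33 = 29)
S(W) = 1
u(V, C) = 64/7 + 2*C/7 + 2*V/7 (u(V, C) = 5 + ((V + C) + ((V + C) + 29))/7 = 5 + ((C + V) + ((C + V) + 29))/7 = 5 + ((C + V) + (29 + C + V))/7 = 5 + (29 + 2*C + 2*V)/7 = 5 + (29/7 + 2*C/7 + 2*V/7) = 64/7 + 2*C/7 + 2*V/7)
(S(-68) + 117)*(u(59, 36) - 2817) = (1 + 117)*((64/7 + (2/7)*36 + (2/7)*59) - 2817) = 118*((64/7 + 72/7 + 118/7) - 2817) = 118*(254/7 - 2817) = 118*(-19465/7) = -2296870/7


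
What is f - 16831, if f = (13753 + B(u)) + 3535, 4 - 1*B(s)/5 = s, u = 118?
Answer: -113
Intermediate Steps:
B(s) = 20 - 5*s
f = 16718 (f = (13753 + (20 - 5*118)) + 3535 = (13753 + (20 - 590)) + 3535 = (13753 - 570) + 3535 = 13183 + 3535 = 16718)
f - 16831 = 16718 - 16831 = -113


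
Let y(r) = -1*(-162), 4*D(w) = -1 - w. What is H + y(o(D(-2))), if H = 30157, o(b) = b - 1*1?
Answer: 30319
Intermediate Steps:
D(w) = -¼ - w/4 (D(w) = (-1 - w)/4 = -¼ - w/4)
o(b) = -1 + b (o(b) = b - 1 = -1 + b)
y(r) = 162
H + y(o(D(-2))) = 30157 + 162 = 30319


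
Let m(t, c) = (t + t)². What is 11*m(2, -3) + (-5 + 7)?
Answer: 178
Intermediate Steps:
m(t, c) = 4*t² (m(t, c) = (2*t)² = 4*t²)
11*m(2, -3) + (-5 + 7) = 11*(4*2²) + (-5 + 7) = 11*(4*4) + 2 = 11*16 + 2 = 176 + 2 = 178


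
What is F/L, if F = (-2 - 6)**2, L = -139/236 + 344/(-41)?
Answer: -619264/86883 ≈ -7.1276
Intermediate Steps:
L = -86883/9676 (L = -139*1/236 + 344*(-1/41) = -139/236 - 344/41 = -86883/9676 ≈ -8.9792)
F = 64 (F = (-8)**2 = 64)
F/L = 64/(-86883/9676) = 64*(-9676/86883) = -619264/86883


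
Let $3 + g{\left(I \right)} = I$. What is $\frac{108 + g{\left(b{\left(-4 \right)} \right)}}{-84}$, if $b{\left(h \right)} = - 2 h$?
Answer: $- \frac{113}{84} \approx -1.3452$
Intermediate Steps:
$g{\left(I \right)} = -3 + I$
$\frac{108 + g{\left(b{\left(-4 \right)} \right)}}{-84} = \frac{108 - -5}{-84} = - \frac{108 + \left(-3 + 8\right)}{84} = - \frac{108 + 5}{84} = \left(- \frac{1}{84}\right) 113 = - \frac{113}{84}$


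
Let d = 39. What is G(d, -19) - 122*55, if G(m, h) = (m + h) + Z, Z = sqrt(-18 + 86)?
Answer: -6690 + 2*sqrt(17) ≈ -6681.8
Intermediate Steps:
Z = 2*sqrt(17) (Z = sqrt(68) = 2*sqrt(17) ≈ 8.2462)
G(m, h) = h + m + 2*sqrt(17) (G(m, h) = (m + h) + 2*sqrt(17) = (h + m) + 2*sqrt(17) = h + m + 2*sqrt(17))
G(d, -19) - 122*55 = (-19 + 39 + 2*sqrt(17)) - 122*55 = (20 + 2*sqrt(17)) - 1*6710 = (20 + 2*sqrt(17)) - 6710 = -6690 + 2*sqrt(17)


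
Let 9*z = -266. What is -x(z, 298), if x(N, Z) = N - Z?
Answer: 2948/9 ≈ 327.56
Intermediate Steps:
z = -266/9 (z = (1/9)*(-266) = -266/9 ≈ -29.556)
-x(z, 298) = -(-266/9 - 1*298) = -(-266/9 - 298) = -1*(-2948/9) = 2948/9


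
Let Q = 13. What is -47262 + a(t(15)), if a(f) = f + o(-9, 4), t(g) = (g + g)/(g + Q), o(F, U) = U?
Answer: -661597/14 ≈ -47257.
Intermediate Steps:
t(g) = 2*g/(13 + g) (t(g) = (g + g)/(g + 13) = (2*g)/(13 + g) = 2*g/(13 + g))
a(f) = 4 + f (a(f) = f + 4 = 4 + f)
-47262 + a(t(15)) = -47262 + (4 + 2*15/(13 + 15)) = -47262 + (4 + 2*15/28) = -47262 + (4 + 2*15*(1/28)) = -47262 + (4 + 15/14) = -47262 + 71/14 = -661597/14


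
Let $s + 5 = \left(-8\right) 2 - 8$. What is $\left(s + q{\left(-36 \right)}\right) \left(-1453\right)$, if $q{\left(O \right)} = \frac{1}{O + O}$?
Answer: $\frac{3035317}{72} \approx 42157.0$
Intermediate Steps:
$s = -29$ ($s = -5 - 24 = -29$)
$q{\left(O \right)} = \frac{1}{2 O}$
$\left(s + q{\left(-36 \right)}\right) \left(-1453\right) = \left(-29 + \frac{1}{2 \left(-36\right)}\right) \left(-1453\right) = \left(-29 + \frac{1}{2} \left(- \frac{1}{36}\right)\right) \left(-1453\right) = \left(-29 - \frac{1}{72}\right) \left(-1453\right) = \left(- \frac{2089}{72}\right) \left(-1453\right) = \frac{3035317}{72}$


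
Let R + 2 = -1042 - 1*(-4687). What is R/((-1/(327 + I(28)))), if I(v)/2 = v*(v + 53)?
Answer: -17715909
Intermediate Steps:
I(v) = 2*v*(53 + v) (I(v) = 2*(v*(v + 53)) = 2*(v*(53 + v)) = 2*v*(53 + v))
R = 3643 (R = -2 + (-1042 - 1*(-4687)) = -2 + (-1042 + 4687) = -2 + 3645 = 3643)
R/((-1/(327 + I(28)))) = 3643/((-1/(327 + 2*28*(53 + 28)))) = 3643/((-1/(327 + 2*28*81))) = 3643/((-1/(327 + 4536))) = 3643/((-1/4863)) = 3643/((-1*1/4863)) = 3643/(-1/4863) = 3643*(-4863) = -17715909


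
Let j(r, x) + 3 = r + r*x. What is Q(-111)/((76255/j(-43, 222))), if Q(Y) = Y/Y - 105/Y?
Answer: -690624/2821435 ≈ -0.24478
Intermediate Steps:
j(r, x) = -3 + r + r*x (j(r, x) = -3 + (r + r*x) = -3 + r + r*x)
Q(Y) = 1 - 105/Y
Q(-111)/((76255/j(-43, 222))) = ((-105 - 111)/(-111))/((76255/(-3 - 43 - 43*222))) = (-1/111*(-216))/((76255/(-3 - 43 - 9546))) = 72/(37*((76255/(-9592)))) = 72/(37*((76255*(-1/9592)))) = 72/(37*(-76255/9592)) = (72/37)*(-9592/76255) = -690624/2821435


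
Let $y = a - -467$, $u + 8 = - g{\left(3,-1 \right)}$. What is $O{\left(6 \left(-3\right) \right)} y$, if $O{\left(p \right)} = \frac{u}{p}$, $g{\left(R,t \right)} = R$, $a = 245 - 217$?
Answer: $\frac{605}{2} \approx 302.5$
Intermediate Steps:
$a = 28$
$u = -11$ ($u = -8 - 3 = -11$)
$O{\left(p \right)} = - \frac{11}{p}$
$y = 495$ ($y = 28 - -467 = 28 + 467 = 495$)
$O{\left(6 \left(-3\right) \right)} y = - \frac{11}{6 \left(-3\right)} 495 = - \frac{11}{-18} \cdot 495 = \left(-11\right) \left(- \frac{1}{18}\right) 495 = \frac{11}{18} \cdot 495 = \frac{605}{2}$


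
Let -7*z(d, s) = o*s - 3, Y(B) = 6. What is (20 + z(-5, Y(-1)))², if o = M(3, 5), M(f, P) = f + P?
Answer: 9025/49 ≈ 184.18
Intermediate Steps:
M(f, P) = P + f
o = 8 (o = 5 + 3 = 8)
z(d, s) = 3/7 - 8*s/7 (z(d, s) = -(8*s - 3)/7 = -(-3 + 8*s)/7 = 3/7 - 8*s/7)
(20 + z(-5, Y(-1)))² = (20 + (3/7 - 8/7*6))² = (20 + (3/7 - 48/7))² = (20 - 45/7)² = (95/7)² = 9025/49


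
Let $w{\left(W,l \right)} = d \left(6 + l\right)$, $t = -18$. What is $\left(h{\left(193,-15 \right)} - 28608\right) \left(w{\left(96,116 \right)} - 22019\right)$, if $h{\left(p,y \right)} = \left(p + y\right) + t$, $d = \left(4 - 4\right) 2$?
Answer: $626396512$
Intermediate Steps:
$d = 0$ ($d = 0 \cdot 2 = 0$)
$h{\left(p,y \right)} = -18 + p + y$ ($h{\left(p,y \right)} = \left(p + y\right) - 18 = -18 + p + y$)
$w{\left(W,l \right)} = 0$ ($w{\left(W,l \right)} = 0 \left(6 + l\right) = 0$)
$\left(h{\left(193,-15 \right)} - 28608\right) \left(w{\left(96,116 \right)} - 22019\right) = \left(\left(-18 + 193 - 15\right) - 28608\right) \left(0 - 22019\right) = \left(160 - 28608\right) \left(-22019\right) = \left(-28448\right) \left(-22019\right) = 626396512$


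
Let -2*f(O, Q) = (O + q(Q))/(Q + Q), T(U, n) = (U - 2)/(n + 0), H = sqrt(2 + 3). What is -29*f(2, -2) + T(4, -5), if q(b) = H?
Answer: -153/20 - 29*sqrt(5)/8 ≈ -15.756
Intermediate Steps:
H = sqrt(5) ≈ 2.2361
T(U, n) = (-2 + U)/n
q(b) = sqrt(5)
f(O, Q) = -(O + sqrt(5))/(4*Q) (f(O, Q) = -(O + sqrt(5))/(2*(Q + Q)) = -(O + sqrt(5))/(2*(2*Q)) = -(O + sqrt(5))*1/(2*Q)/2 = -(O + sqrt(5))/(4*Q))
-29*f(2, -2) + T(4, -5) = -29*(-1*2 - sqrt(5))/(4*(-2)) + (-2 + 4)/(-5) = -29*(-1)*(-2 - sqrt(5))/(4*2) - 1/5*2 = -29*(1/4 + sqrt(5)/8) - 2/5 = (-29/4 - 29*sqrt(5)/8) - 2/5 = -153/20 - 29*sqrt(5)/8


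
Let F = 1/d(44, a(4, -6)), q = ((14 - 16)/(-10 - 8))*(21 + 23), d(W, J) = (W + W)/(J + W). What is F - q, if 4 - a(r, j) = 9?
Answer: -3521/792 ≈ -4.4457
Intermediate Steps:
a(r, j) = -5 (a(r, j) = 4 - 1*9 = 4 - 9 = -5)
d(W, J) = 2*W/(J + W) (d(W, J) = (2*W)/(J + W) = 2*W/(J + W))
q = 44/9 (q = -2/(-18)*44 = -2*(-1/18)*44 = (1/9)*44 = 44/9 ≈ 4.8889)
F = 39/88 (F = 1/(2*44/(-5 + 44)) = 1/(2*44/39) = 1/(2*44*(1/39)) = 1/(88/39) = 39/88 ≈ 0.44318)
F - q = 39/88 - 1*44/9 = 39/88 - 44/9 = -3521/792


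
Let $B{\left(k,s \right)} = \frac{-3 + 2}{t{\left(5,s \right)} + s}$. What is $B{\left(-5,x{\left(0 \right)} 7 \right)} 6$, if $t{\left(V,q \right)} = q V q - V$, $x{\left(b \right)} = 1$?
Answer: $- \frac{6}{247} \approx -0.024291$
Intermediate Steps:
$t{\left(V,q \right)} = - V + V q^{2}$ ($t{\left(V,q \right)} = V q q - V = V q^{2} - V = - V + V q^{2}$)
$B{\left(k,s \right)} = - \frac{1}{-5 + s + 5 s^{2}}$ ($B{\left(k,s \right)} = \frac{-3 + 2}{5 \left(-1 + s^{2}\right) + s} = - \frac{1}{\left(-5 + 5 s^{2}\right) + s} = - \frac{1}{-5 + s + 5 s^{2}}$)
$B{\left(-5,x{\left(0 \right)} 7 \right)} 6 = - \frac{1}{-5 + 1 \cdot 7 + 5 \left(1 \cdot 7\right)^{2}} \cdot 6 = - \frac{1}{-5 + 7 + 5 \cdot 7^{2}} \cdot 6 = - \frac{1}{-5 + 7 + 5 \cdot 49} \cdot 6 = - \frac{1}{-5 + 7 + 245} \cdot 6 = - \frac{1}{247} \cdot 6 = \left(-1\right) \frac{1}{247} \cdot 6 = \left(- \frac{1}{247}\right) 6 = - \frac{6}{247}$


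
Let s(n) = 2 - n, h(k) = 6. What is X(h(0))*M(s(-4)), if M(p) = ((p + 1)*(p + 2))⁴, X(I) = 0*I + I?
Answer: 59006976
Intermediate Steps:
X(I) = I (X(I) = 0 + I = I)
M(p) = (1 + p)⁴*(2 + p)⁴ (M(p) = ((1 + p)*(2 + p))⁴ = (1 + p)⁴*(2 + p)⁴)
X(h(0))*M(s(-4)) = 6*((1 + (2 - 1*(-4)))⁴*(2 + (2 - 1*(-4)))⁴) = 6*((1 + (2 + 4))⁴*(2 + (2 + 4))⁴) = 6*((1 + 6)⁴*(2 + 6)⁴) = 6*(7⁴*8⁴) = 6*(2401*4096) = 6*9834496 = 59006976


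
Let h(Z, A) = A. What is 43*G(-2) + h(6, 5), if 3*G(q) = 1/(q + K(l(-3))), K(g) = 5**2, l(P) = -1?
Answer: 388/69 ≈ 5.6232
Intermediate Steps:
K(g) = 25
G(q) = 1/(3*(25 + q)) (G(q) = 1/(3*(q + 25)) = 1/(3*(25 + q)))
43*G(-2) + h(6, 5) = 43*(1/(3*(25 - 2))) + 5 = 43*((1/3)/23) + 5 = 43*((1/3)*(1/23)) + 5 = 43*(1/69) + 5 = 43/69 + 5 = 388/69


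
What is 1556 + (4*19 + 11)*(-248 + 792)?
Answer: 48884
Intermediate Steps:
1556 + (4*19 + 11)*(-248 + 792) = 1556 + (76 + 11)*544 = 1556 + 87*544 = 1556 + 47328 = 48884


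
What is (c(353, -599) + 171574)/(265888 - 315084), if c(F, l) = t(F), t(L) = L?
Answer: -24561/7028 ≈ -3.4947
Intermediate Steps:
c(F, l) = F
(c(353, -599) + 171574)/(265888 - 315084) = (353 + 171574)/(265888 - 315084) = 171927/(-49196) = 171927*(-1/49196) = -24561/7028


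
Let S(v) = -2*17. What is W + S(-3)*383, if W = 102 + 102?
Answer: -12818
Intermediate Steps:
S(v) = -34
W = 204
W + S(-3)*383 = 204 - 34*383 = 204 - 13022 = -12818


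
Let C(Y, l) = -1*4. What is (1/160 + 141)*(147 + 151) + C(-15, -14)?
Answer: 3361269/80 ≈ 42016.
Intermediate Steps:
C(Y, l) = -4
(1/160 + 141)*(147 + 151) + C(-15, -14) = (1/160 + 141)*(147 + 151) - 4 = (1/160 + 141)*298 - 4 = (22561/160)*298 - 4 = 3361589/80 - 4 = 3361269/80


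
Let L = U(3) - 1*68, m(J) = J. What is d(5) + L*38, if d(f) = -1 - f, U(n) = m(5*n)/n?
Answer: -2400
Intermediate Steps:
U(n) = 5 (U(n) = (5*n)/n = 5)
L = -63 (L = 5 - 1*68 = 5 - 68 = -63)
d(5) + L*38 = (-1 - 1*5) - 63*38 = (-1 - 5) - 2394 = -6 - 2394 = -2400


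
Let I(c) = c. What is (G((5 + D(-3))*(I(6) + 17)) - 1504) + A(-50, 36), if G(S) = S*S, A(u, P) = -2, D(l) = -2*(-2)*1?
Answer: 41343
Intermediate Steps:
D(l) = 4 (D(l) = 4*1 = 4)
G(S) = S**2
(G((5 + D(-3))*(I(6) + 17)) - 1504) + A(-50, 36) = (((5 + 4)*(6 + 17))**2 - 1504) - 2 = ((9*23)**2 - 1504) - 2 = (207**2 - 1504) - 2 = (42849 - 1504) - 2 = 41345 - 2 = 41343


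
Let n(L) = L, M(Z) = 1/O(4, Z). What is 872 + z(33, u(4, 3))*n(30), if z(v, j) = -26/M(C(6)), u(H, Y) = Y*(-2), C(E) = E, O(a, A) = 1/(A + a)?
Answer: 794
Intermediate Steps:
u(H, Y) = -2*Y
M(Z) = 4 + Z (M(Z) = 1/(1/(Z + 4)) = 1/(1/(4 + Z)) = 4 + Z)
z(v, j) = -13/5 (z(v, j) = -26/(4 + 6) = -26/10 = -26*⅒ = -13/5)
872 + z(33, u(4, 3))*n(30) = 872 - 13/5*30 = 872 - 78 = 794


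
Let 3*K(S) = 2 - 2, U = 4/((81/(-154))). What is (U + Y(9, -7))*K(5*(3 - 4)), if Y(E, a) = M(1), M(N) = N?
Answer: 0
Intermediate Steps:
Y(E, a) = 1
U = -616/81 (U = 4/((81*(-1/154))) = 4/(-81/154) = 4*(-154/81) = -616/81 ≈ -7.6049)
K(S) = 0 (K(S) = (2 - 2)/3 = (⅓)*0 = 0)
(U + Y(9, -7))*K(5*(3 - 4)) = (-616/81 + 1)*0 = -535/81*0 = 0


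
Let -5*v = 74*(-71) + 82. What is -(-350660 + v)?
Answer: 1748128/5 ≈ 3.4963e+5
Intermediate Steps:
v = 5172/5 (v = -(74*(-71) + 82)/5 = -(-5254 + 82)/5 = -⅕*(-5172) = 5172/5 ≈ 1034.4)
-(-350660 + v) = -(-350660 + 5172/5) = -1*(-1748128/5) = 1748128/5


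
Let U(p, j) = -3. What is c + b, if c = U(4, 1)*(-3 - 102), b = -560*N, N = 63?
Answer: -34965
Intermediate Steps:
b = -35280 (b = -560*63 = -35280)
c = 315 (c = -3*(-3 - 102) = -3*(-105) = 315)
c + b = 315 - 35280 = -34965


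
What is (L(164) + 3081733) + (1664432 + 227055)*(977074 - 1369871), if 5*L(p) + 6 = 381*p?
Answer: -3714836624552/5 ≈ -7.4297e+11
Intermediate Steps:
L(p) = -6/5 + 381*p/5 (L(p) = -6/5 + (381*p)/5 = -6/5 + 381*p/5)
(L(164) + 3081733) + (1664432 + 227055)*(977074 - 1369871) = ((-6/5 + (381/5)*164) + 3081733) + (1664432 + 227055)*(977074 - 1369871) = ((-6/5 + 62484/5) + 3081733) + 1891487*(-392797) = (62478/5 + 3081733) - 742970419139 = 15471143/5 - 742970419139 = -3714836624552/5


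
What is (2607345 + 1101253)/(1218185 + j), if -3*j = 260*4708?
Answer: 11125794/2430475 ≈ 4.5776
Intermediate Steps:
j = -1224080/3 (j = -260*4708/3 = -⅓*1224080 = -1224080/3 ≈ -4.0803e+5)
(2607345 + 1101253)/(1218185 + j) = (2607345 + 1101253)/(1218185 - 1224080/3) = 3708598/(2430475/3) = 3708598*(3/2430475) = 11125794/2430475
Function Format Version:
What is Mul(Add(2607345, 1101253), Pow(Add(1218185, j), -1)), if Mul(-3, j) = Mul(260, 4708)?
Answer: Rational(11125794, 2430475) ≈ 4.5776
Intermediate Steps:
j = Rational(-1224080, 3) (j = Mul(Rational(-1, 3), Mul(260, 4708)) = Mul(Rational(-1, 3), 1224080) = Rational(-1224080, 3) ≈ -4.0803e+5)
Mul(Add(2607345, 1101253), Pow(Add(1218185, j), -1)) = Mul(Add(2607345, 1101253), Pow(Add(1218185, Rational(-1224080, 3)), -1)) = Mul(3708598, Pow(Rational(2430475, 3), -1)) = Mul(3708598, Rational(3, 2430475)) = Rational(11125794, 2430475)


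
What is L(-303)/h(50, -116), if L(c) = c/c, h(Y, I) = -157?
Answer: -1/157 ≈ -0.0063694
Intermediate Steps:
L(c) = 1
L(-303)/h(50, -116) = 1/(-157) = 1*(-1/157) = -1/157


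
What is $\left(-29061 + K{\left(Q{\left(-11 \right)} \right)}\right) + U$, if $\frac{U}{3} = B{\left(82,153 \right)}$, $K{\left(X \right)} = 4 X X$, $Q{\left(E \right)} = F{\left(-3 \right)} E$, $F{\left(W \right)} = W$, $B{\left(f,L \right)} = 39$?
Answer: $-24588$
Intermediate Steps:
$Q{\left(E \right)} = - 3 E$
$K{\left(X \right)} = 4 X^{2}$
$U = 117$ ($U = 3 \cdot 39 = 117$)
$\left(-29061 + K{\left(Q{\left(-11 \right)} \right)}\right) + U = \left(-29061 + 4 \left(\left(-3\right) \left(-11\right)\right)^{2}\right) + 117 = \left(-29061 + 4 \cdot 33^{2}\right) + 117 = \left(-29061 + 4 \cdot 1089\right) + 117 = \left(-29061 + 4356\right) + 117 = -24705 + 117 = -24588$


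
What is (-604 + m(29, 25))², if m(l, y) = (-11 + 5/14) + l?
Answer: 67223601/196 ≈ 3.4298e+5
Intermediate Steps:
m(l, y) = -149/14 + l (m(l, y) = (-11 + 5*(1/14)) + l = (-11 + 5/14) + l = -149/14 + l)
(-604 + m(29, 25))² = (-604 + (-149/14 + 29))² = (-604 + 257/14)² = (-8199/14)² = 67223601/196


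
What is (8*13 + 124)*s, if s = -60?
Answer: -13680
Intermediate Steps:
(8*13 + 124)*s = (8*13 + 124)*(-60) = (104 + 124)*(-60) = 228*(-60) = -13680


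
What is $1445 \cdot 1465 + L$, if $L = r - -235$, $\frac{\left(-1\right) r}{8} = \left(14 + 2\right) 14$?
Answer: $2115368$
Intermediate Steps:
$r = -1792$ ($r = - 8 \left(14 + 2\right) 14 = - 8 \cdot 16 \cdot 14 = \left(-8\right) 224 = -1792$)
$L = -1557$ ($L = -1792 - -235 = -1792 + 235 = -1557$)
$1445 \cdot 1465 + L = 1445 \cdot 1465 - 1557 = 2116925 - 1557 = 2115368$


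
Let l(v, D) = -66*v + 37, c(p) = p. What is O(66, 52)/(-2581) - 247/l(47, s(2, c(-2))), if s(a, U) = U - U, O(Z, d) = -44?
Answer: 772367/7910765 ≈ 0.097635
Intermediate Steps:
s(a, U) = 0
l(v, D) = 37 - 66*v
O(66, 52)/(-2581) - 247/l(47, s(2, c(-2))) = -44/(-2581) - 247/(37 - 66*47) = -44*(-1/2581) - 247/(37 - 3102) = 44/2581 - 247/(-3065) = 44/2581 - 247*(-1/3065) = 44/2581 + 247/3065 = 772367/7910765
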